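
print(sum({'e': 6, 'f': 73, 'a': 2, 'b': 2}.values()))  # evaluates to 83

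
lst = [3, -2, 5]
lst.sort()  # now [-2, 3, 5]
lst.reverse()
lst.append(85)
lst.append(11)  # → [5, 3, -2, 85, 11]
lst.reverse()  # [11, 85, -2, 3, 5]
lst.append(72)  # [11, 85, -2, 3, 5, 72]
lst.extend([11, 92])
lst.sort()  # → [-2, 3, 5, 11, 11, 72, 85, 92]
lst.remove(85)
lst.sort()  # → [-2, 3, 5, 11, 11, 72, 92]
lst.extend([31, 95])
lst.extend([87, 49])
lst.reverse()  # [49, 87, 95, 31, 92, 72, 11, 11, 5, 3, -2]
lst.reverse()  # [-2, 3, 5, 11, 11, 72, 92, 31, 95, 87, 49]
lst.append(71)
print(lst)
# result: [-2, 3, 5, 11, 11, 72, 92, 31, 95, 87, 49, 71]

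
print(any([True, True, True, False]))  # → True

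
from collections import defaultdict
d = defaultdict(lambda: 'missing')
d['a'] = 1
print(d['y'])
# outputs missing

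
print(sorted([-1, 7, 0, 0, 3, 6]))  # [-1, 0, 0, 3, 6, 7]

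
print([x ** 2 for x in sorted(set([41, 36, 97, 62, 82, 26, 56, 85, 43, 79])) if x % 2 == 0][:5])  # [676, 1296, 3136, 3844, 6724]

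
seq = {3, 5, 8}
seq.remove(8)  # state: {3, 5}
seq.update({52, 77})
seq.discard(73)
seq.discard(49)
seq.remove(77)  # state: {3, 5, 52}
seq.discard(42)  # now {3, 5, 52}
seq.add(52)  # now {3, 5, 52}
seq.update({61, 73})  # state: {3, 5, 52, 61, 73}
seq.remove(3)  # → {5, 52, 61, 73}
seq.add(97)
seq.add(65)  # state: {5, 52, 61, 65, 73, 97}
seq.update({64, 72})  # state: {5, 52, 61, 64, 65, 72, 73, 97}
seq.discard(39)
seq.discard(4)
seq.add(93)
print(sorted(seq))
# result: [5, 52, 61, 64, 65, 72, 73, 93, 97]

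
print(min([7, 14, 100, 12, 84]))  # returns 7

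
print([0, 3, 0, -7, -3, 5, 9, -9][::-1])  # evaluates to [-9, 9, 5, -3, -7, 0, 3, 0]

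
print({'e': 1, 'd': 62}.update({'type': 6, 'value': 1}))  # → None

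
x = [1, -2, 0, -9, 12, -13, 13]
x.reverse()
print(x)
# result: [13, -13, 12, -9, 0, -2, 1]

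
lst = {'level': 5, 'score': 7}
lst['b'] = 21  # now {'level': 5, 'score': 7, 'b': 21}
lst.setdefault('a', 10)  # 10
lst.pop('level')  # 5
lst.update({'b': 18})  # {'score': 7, 'b': 18, 'a': 10}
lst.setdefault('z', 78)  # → 78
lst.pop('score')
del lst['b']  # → {'a': 10, 'z': 78}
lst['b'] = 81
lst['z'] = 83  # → {'a': 10, 'z': 83, 'b': 81}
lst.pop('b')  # 81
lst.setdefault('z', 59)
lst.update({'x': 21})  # {'a': 10, 'z': 83, 'x': 21}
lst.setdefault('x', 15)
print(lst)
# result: {'a': 10, 'z': 83, 'x': 21}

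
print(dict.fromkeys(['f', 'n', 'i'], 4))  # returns {'f': 4, 'n': 4, 'i': 4}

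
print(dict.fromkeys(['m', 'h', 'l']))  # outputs {'m': None, 'h': None, 'l': None}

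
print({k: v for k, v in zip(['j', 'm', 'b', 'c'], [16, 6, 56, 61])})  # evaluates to {'j': 16, 'm': 6, 'b': 56, 'c': 61}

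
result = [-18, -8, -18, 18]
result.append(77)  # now [-18, -8, -18, 18, 77]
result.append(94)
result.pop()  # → 94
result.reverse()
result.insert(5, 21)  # [77, 18, -18, -8, -18, 21]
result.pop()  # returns 21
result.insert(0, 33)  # [33, 77, 18, -18, -8, -18]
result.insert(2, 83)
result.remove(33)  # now [77, 83, 18, -18, -8, -18]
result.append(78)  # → [77, 83, 18, -18, -8, -18, 78]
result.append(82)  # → [77, 83, 18, -18, -8, -18, 78, 82]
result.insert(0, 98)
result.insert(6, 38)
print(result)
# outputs [98, 77, 83, 18, -18, -8, 38, -18, 78, 82]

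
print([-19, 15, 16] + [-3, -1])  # [-19, 15, 16, -3, -1]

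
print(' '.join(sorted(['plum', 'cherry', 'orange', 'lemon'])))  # cherry lemon orange plum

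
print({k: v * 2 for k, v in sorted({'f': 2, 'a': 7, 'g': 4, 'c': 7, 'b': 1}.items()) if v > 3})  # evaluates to {'a': 14, 'c': 14, 'g': 8}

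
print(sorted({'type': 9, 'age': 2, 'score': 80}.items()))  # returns [('age', 2), ('score', 80), ('type', 9)]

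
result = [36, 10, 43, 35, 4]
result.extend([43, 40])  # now [36, 10, 43, 35, 4, 43, 40]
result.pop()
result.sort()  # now [4, 10, 35, 36, 43, 43]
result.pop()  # 43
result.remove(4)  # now [10, 35, 36, 43]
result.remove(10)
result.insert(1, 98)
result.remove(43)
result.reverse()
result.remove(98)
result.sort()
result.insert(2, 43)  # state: [35, 36, 43]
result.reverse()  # [43, 36, 35]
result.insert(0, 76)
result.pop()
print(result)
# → [76, 43, 36]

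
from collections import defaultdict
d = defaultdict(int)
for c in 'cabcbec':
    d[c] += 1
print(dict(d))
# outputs {'c': 3, 'a': 1, 'b': 2, 'e': 1}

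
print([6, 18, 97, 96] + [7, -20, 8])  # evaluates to [6, 18, 97, 96, 7, -20, 8]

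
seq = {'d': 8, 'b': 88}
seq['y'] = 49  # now {'d': 8, 'b': 88, 'y': 49}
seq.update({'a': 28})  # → {'d': 8, 'b': 88, 'y': 49, 'a': 28}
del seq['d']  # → {'b': 88, 'y': 49, 'a': 28}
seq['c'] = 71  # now {'b': 88, 'y': 49, 'a': 28, 'c': 71}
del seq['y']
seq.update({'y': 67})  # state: {'b': 88, 'a': 28, 'c': 71, 'y': 67}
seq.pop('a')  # 28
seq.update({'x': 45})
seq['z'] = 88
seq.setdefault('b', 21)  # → 88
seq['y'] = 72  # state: {'b': 88, 'c': 71, 'y': 72, 'x': 45, 'z': 88}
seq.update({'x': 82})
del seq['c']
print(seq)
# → {'b': 88, 'y': 72, 'x': 82, 'z': 88}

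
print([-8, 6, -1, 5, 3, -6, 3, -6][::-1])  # [-6, 3, -6, 3, 5, -1, 6, -8]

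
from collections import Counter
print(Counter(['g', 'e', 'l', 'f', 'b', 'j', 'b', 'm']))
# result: Counter({'b': 2, 'g': 1, 'e': 1, 'l': 1, 'f': 1, 'j': 1, 'm': 1})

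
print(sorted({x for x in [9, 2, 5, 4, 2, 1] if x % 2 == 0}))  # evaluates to [2, 4]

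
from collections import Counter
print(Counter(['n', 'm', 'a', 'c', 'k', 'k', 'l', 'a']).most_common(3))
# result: [('a', 2), ('k', 2), ('n', 1)]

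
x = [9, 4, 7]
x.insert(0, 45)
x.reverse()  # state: [7, 4, 9, 45]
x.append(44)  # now [7, 4, 9, 45, 44]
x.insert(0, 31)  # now [31, 7, 4, 9, 45, 44]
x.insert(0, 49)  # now [49, 31, 7, 4, 9, 45, 44]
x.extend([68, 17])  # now [49, 31, 7, 4, 9, 45, 44, 68, 17]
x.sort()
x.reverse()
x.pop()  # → 4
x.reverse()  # [7, 9, 17, 31, 44, 45, 49, 68]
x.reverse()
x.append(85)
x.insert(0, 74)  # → [74, 68, 49, 45, 44, 31, 17, 9, 7, 85]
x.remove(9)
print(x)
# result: [74, 68, 49, 45, 44, 31, 17, 7, 85]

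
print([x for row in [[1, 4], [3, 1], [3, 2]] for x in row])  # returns [1, 4, 3, 1, 3, 2]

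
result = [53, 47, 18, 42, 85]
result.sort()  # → [18, 42, 47, 53, 85]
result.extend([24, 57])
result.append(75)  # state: [18, 42, 47, 53, 85, 24, 57, 75]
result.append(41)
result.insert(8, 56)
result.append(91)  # [18, 42, 47, 53, 85, 24, 57, 75, 56, 41, 91]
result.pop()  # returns 91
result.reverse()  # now [41, 56, 75, 57, 24, 85, 53, 47, 42, 18]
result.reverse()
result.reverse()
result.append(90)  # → [41, 56, 75, 57, 24, 85, 53, 47, 42, 18, 90]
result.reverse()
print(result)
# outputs [90, 18, 42, 47, 53, 85, 24, 57, 75, 56, 41]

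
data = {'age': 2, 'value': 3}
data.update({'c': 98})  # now {'age': 2, 'value': 3, 'c': 98}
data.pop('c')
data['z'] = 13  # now {'age': 2, 'value': 3, 'z': 13}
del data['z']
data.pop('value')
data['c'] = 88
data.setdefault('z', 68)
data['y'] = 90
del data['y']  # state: {'age': 2, 'c': 88, 'z': 68}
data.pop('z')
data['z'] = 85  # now {'age': 2, 'c': 88, 'z': 85}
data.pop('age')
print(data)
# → {'c': 88, 'z': 85}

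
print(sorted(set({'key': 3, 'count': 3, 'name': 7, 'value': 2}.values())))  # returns [2, 3, 7]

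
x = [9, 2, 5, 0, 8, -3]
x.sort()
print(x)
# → [-3, 0, 2, 5, 8, 9]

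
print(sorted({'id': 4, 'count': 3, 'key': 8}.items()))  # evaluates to [('count', 3), ('id', 4), ('key', 8)]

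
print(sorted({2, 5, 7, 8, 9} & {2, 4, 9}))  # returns [2, 9]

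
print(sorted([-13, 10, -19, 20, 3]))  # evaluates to [-19, -13, 3, 10, 20]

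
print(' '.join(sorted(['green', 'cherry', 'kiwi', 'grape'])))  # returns cherry grape green kiwi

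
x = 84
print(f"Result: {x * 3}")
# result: Result: 252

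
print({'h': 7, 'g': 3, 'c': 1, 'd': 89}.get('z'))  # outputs None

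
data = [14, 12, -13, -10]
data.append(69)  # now [14, 12, -13, -10, 69]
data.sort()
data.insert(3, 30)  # [-13, -10, 12, 30, 14, 69]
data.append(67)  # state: [-13, -10, 12, 30, 14, 69, 67]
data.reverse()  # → [67, 69, 14, 30, 12, -10, -13]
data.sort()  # [-13, -10, 12, 14, 30, 67, 69]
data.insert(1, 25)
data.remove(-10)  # [-13, 25, 12, 14, 30, 67, 69]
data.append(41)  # [-13, 25, 12, 14, 30, 67, 69, 41]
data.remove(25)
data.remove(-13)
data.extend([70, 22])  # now [12, 14, 30, 67, 69, 41, 70, 22]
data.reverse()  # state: [22, 70, 41, 69, 67, 30, 14, 12]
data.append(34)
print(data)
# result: [22, 70, 41, 69, 67, 30, 14, 12, 34]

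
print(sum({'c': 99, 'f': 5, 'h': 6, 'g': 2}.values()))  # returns 112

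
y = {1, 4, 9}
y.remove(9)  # {1, 4}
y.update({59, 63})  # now {1, 4, 59, 63}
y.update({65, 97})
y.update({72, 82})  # {1, 4, 59, 63, 65, 72, 82, 97}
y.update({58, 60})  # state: {1, 4, 58, 59, 60, 63, 65, 72, 82, 97}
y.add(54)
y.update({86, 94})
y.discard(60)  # {1, 4, 54, 58, 59, 63, 65, 72, 82, 86, 94, 97}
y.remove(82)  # {1, 4, 54, 58, 59, 63, 65, 72, 86, 94, 97}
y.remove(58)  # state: {1, 4, 54, 59, 63, 65, 72, 86, 94, 97}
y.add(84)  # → {1, 4, 54, 59, 63, 65, 72, 84, 86, 94, 97}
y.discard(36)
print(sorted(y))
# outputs [1, 4, 54, 59, 63, 65, 72, 84, 86, 94, 97]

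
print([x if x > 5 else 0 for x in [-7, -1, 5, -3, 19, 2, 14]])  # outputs [0, 0, 0, 0, 19, 0, 14]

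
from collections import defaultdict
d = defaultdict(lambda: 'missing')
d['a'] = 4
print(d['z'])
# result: missing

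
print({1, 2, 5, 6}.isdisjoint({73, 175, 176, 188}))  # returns True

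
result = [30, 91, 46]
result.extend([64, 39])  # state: [30, 91, 46, 64, 39]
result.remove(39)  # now [30, 91, 46, 64]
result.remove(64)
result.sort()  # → [30, 46, 91]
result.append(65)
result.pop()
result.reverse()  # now [91, 46, 30]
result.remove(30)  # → [91, 46]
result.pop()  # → 46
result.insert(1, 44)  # [91, 44]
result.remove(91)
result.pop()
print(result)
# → []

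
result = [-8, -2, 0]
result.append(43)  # [-8, -2, 0, 43]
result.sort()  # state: [-8, -2, 0, 43]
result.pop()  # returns 43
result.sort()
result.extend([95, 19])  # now [-8, -2, 0, 95, 19]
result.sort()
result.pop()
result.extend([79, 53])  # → [-8, -2, 0, 19, 79, 53]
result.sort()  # [-8, -2, 0, 19, 53, 79]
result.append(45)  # [-8, -2, 0, 19, 53, 79, 45]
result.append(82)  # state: [-8, -2, 0, 19, 53, 79, 45, 82]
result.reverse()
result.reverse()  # [-8, -2, 0, 19, 53, 79, 45, 82]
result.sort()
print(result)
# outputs [-8, -2, 0, 19, 45, 53, 79, 82]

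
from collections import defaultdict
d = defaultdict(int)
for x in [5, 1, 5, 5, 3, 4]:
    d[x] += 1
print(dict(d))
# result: {5: 3, 1: 1, 3: 1, 4: 1}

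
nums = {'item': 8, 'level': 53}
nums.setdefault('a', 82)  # 82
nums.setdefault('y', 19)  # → 19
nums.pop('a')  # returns 82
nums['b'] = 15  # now {'item': 8, 'level': 53, 'y': 19, 'b': 15}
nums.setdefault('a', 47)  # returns 47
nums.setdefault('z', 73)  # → 73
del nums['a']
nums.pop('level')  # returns 53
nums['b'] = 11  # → {'item': 8, 'y': 19, 'b': 11, 'z': 73}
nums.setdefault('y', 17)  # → 19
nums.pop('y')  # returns 19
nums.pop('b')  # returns 11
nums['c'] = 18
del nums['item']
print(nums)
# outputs {'z': 73, 'c': 18}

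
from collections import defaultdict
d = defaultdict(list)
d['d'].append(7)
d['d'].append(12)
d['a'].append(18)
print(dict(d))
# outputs {'d': [7, 12], 'a': [18]}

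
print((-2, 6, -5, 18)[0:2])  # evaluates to (-2, 6)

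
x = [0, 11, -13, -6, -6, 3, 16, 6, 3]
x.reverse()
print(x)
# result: [3, 6, 16, 3, -6, -6, -13, 11, 0]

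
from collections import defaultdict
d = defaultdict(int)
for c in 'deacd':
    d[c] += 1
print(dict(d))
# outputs {'d': 2, 'e': 1, 'a': 1, 'c': 1}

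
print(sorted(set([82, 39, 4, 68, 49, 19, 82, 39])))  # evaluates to [4, 19, 39, 49, 68, 82]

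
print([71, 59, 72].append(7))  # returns None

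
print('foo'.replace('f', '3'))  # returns 3oo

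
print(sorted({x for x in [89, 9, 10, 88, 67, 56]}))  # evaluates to [9, 10, 56, 67, 88, 89]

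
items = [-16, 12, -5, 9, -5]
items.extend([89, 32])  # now [-16, 12, -5, 9, -5, 89, 32]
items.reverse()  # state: [32, 89, -5, 9, -5, 12, -16]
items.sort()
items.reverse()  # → [89, 32, 12, 9, -5, -5, -16]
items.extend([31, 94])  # [89, 32, 12, 9, -5, -5, -16, 31, 94]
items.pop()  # 94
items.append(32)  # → [89, 32, 12, 9, -5, -5, -16, 31, 32]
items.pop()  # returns 32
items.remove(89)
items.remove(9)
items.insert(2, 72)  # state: [32, 12, 72, -5, -5, -16, 31]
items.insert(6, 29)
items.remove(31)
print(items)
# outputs [32, 12, 72, -5, -5, -16, 29]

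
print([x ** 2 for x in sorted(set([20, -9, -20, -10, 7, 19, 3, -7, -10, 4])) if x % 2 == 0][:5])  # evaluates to [400, 100, 16, 400]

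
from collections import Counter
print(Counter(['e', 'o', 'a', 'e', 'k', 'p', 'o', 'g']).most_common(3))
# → [('e', 2), ('o', 2), ('a', 1)]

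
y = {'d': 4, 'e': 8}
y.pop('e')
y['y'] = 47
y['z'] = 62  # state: {'d': 4, 'y': 47, 'z': 62}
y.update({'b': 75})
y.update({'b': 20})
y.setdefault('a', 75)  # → 75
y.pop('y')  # 47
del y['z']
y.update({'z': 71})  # {'d': 4, 'b': 20, 'a': 75, 'z': 71}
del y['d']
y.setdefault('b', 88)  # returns 20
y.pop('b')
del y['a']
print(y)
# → {'z': 71}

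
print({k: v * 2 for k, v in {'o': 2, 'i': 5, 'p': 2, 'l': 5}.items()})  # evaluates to {'o': 4, 'i': 10, 'p': 4, 'l': 10}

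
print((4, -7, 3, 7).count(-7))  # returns 1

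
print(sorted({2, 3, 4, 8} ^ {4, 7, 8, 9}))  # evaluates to [2, 3, 7, 9]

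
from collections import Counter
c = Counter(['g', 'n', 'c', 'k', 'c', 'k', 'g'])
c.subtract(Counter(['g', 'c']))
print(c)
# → Counter({'k': 2, 'g': 1, 'n': 1, 'c': 1})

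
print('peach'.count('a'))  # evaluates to 1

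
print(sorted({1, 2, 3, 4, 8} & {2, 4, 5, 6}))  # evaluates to [2, 4]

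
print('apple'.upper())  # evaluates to APPLE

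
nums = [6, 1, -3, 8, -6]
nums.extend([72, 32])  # [6, 1, -3, 8, -6, 72, 32]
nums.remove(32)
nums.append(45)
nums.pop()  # 45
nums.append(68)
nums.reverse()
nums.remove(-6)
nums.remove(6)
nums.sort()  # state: [-3, 1, 8, 68, 72]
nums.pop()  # 72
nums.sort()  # [-3, 1, 8, 68]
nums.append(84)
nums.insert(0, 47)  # [47, -3, 1, 8, 68, 84]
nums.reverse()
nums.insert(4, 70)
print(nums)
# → [84, 68, 8, 1, 70, -3, 47]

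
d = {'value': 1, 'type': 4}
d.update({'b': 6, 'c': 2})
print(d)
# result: {'value': 1, 'type': 4, 'b': 6, 'c': 2}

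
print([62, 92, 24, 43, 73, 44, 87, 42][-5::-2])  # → [43, 92]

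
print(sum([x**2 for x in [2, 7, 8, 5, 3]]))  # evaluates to 151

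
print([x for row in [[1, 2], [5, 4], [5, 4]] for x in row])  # [1, 2, 5, 4, 5, 4]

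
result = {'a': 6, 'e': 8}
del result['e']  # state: {'a': 6}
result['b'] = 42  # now {'a': 6, 'b': 42}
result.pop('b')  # 42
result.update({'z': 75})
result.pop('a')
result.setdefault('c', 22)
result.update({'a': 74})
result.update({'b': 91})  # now {'z': 75, 'c': 22, 'a': 74, 'b': 91}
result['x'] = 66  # {'z': 75, 'c': 22, 'a': 74, 'b': 91, 'x': 66}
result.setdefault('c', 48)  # 22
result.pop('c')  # 22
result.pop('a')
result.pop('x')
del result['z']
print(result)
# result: {'b': 91}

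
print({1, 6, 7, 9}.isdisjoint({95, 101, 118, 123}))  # True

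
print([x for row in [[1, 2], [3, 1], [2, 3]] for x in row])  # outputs [1, 2, 3, 1, 2, 3]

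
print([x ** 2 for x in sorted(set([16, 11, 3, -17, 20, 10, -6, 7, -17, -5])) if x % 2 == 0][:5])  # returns [36, 100, 256, 400]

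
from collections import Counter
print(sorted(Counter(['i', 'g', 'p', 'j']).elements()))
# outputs ['g', 'i', 'j', 'p']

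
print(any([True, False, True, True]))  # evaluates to True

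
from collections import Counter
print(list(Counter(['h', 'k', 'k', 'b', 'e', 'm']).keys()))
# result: ['h', 'k', 'b', 'e', 'm']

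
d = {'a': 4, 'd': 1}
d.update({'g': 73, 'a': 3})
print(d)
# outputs {'a': 3, 'd': 1, 'g': 73}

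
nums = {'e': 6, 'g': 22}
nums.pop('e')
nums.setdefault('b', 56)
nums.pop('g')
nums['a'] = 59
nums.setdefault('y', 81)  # 81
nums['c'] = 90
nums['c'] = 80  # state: {'b': 56, 'a': 59, 'y': 81, 'c': 80}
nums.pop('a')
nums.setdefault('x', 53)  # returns 53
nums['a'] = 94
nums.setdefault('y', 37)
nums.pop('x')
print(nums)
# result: {'b': 56, 'y': 81, 'c': 80, 'a': 94}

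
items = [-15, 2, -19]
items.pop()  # -19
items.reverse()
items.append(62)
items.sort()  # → [-15, 2, 62]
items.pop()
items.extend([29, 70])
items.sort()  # [-15, 2, 29, 70]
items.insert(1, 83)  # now [-15, 83, 2, 29, 70]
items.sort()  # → [-15, 2, 29, 70, 83]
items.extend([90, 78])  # [-15, 2, 29, 70, 83, 90, 78]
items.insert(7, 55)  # [-15, 2, 29, 70, 83, 90, 78, 55]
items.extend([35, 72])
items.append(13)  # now [-15, 2, 29, 70, 83, 90, 78, 55, 35, 72, 13]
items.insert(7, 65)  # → [-15, 2, 29, 70, 83, 90, 78, 65, 55, 35, 72, 13]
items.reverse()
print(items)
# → [13, 72, 35, 55, 65, 78, 90, 83, 70, 29, 2, -15]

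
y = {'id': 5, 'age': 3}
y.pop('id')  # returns 5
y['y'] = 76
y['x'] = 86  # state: {'age': 3, 'y': 76, 'x': 86}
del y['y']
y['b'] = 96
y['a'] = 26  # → {'age': 3, 'x': 86, 'b': 96, 'a': 26}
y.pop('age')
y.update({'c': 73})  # {'x': 86, 'b': 96, 'a': 26, 'c': 73}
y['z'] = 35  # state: {'x': 86, 'b': 96, 'a': 26, 'c': 73, 'z': 35}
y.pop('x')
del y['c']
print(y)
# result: {'b': 96, 'a': 26, 'z': 35}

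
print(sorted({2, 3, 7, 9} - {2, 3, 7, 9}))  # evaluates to []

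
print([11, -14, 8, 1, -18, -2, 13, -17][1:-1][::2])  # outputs [-14, 1, -2]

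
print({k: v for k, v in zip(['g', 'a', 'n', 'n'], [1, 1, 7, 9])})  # {'g': 1, 'a': 1, 'n': 9}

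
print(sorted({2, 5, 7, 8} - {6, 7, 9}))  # [2, 5, 8]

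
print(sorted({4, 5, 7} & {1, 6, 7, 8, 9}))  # [7]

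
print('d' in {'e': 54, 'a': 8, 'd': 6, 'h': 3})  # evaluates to True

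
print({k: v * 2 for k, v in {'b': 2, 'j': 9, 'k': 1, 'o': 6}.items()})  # {'b': 4, 'j': 18, 'k': 2, 'o': 12}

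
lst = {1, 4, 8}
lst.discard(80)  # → {1, 4, 8}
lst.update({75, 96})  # {1, 4, 8, 75, 96}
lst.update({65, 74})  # {1, 4, 8, 65, 74, 75, 96}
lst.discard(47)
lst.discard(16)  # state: {1, 4, 8, 65, 74, 75, 96}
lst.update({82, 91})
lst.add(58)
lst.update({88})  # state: {1, 4, 8, 58, 65, 74, 75, 82, 88, 91, 96}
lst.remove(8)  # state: {1, 4, 58, 65, 74, 75, 82, 88, 91, 96}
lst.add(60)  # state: {1, 4, 58, 60, 65, 74, 75, 82, 88, 91, 96}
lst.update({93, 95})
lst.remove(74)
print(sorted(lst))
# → [1, 4, 58, 60, 65, 75, 82, 88, 91, 93, 95, 96]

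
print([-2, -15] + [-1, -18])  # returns [-2, -15, -1, -18]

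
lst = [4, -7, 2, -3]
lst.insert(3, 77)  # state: [4, -7, 2, 77, -3]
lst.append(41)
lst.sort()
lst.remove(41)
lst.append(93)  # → [-7, -3, 2, 4, 77, 93]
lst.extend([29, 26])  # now [-7, -3, 2, 4, 77, 93, 29, 26]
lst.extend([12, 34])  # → [-7, -3, 2, 4, 77, 93, 29, 26, 12, 34]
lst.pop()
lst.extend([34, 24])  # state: [-7, -3, 2, 4, 77, 93, 29, 26, 12, 34, 24]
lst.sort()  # [-7, -3, 2, 4, 12, 24, 26, 29, 34, 77, 93]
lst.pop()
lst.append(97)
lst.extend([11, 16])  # [-7, -3, 2, 4, 12, 24, 26, 29, 34, 77, 97, 11, 16]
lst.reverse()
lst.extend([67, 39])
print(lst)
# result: [16, 11, 97, 77, 34, 29, 26, 24, 12, 4, 2, -3, -7, 67, 39]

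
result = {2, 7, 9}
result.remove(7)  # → {2, 9}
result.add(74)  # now {2, 9, 74}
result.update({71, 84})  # {2, 9, 71, 74, 84}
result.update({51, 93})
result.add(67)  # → {2, 9, 51, 67, 71, 74, 84, 93}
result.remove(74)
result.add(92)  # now {2, 9, 51, 67, 71, 84, 92, 93}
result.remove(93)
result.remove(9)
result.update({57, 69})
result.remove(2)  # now {51, 57, 67, 69, 71, 84, 92}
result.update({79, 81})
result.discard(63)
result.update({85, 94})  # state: {51, 57, 67, 69, 71, 79, 81, 84, 85, 92, 94}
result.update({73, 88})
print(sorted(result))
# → [51, 57, 67, 69, 71, 73, 79, 81, 84, 85, 88, 92, 94]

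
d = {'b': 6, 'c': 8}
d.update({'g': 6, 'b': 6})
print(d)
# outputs {'b': 6, 'c': 8, 'g': 6}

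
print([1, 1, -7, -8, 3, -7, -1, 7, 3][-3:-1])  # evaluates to [-1, 7]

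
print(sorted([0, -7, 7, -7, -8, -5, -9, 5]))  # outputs [-9, -8, -7, -7, -5, 0, 5, 7]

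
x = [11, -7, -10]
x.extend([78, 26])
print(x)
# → [11, -7, -10, 78, 26]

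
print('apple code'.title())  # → Apple Code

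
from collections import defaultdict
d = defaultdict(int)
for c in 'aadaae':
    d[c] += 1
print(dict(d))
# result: {'a': 4, 'd': 1, 'e': 1}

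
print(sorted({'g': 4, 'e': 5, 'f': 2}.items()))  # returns [('e', 5), ('f', 2), ('g', 4)]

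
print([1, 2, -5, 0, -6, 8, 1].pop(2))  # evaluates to -5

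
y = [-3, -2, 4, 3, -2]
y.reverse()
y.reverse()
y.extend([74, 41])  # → [-3, -2, 4, 3, -2, 74, 41]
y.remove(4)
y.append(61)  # [-3, -2, 3, -2, 74, 41, 61]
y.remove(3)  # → [-3, -2, -2, 74, 41, 61]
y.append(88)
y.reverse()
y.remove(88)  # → [61, 41, 74, -2, -2, -3]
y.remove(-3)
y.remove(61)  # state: [41, 74, -2, -2]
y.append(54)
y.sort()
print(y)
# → [-2, -2, 41, 54, 74]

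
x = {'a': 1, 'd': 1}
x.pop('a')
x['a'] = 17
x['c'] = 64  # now {'d': 1, 'a': 17, 'c': 64}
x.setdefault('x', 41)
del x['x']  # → {'d': 1, 'a': 17, 'c': 64}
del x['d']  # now {'a': 17, 'c': 64}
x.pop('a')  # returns 17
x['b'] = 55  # {'c': 64, 'b': 55}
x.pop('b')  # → 55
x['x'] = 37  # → {'c': 64, 'x': 37}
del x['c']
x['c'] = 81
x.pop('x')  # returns 37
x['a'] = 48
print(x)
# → {'c': 81, 'a': 48}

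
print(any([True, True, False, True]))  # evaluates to True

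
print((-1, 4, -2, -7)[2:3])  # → (-2,)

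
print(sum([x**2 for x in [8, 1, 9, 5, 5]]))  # 196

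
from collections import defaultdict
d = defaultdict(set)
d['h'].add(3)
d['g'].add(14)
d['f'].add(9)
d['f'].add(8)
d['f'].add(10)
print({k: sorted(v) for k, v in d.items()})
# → {'h': [3], 'g': [14], 'f': [8, 9, 10]}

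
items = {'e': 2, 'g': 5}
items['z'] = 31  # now {'e': 2, 'g': 5, 'z': 31}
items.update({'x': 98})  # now {'e': 2, 'g': 5, 'z': 31, 'x': 98}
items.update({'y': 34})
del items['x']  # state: {'e': 2, 'g': 5, 'z': 31, 'y': 34}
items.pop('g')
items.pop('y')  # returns 34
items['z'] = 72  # {'e': 2, 'z': 72}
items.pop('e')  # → 2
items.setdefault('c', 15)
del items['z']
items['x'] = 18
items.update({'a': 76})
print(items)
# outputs {'c': 15, 'x': 18, 'a': 76}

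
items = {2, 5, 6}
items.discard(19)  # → {2, 5, 6}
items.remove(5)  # {2, 6}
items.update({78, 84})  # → {2, 6, 78, 84}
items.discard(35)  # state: {2, 6, 78, 84}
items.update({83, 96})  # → {2, 6, 78, 83, 84, 96}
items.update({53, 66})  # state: {2, 6, 53, 66, 78, 83, 84, 96}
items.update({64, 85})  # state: {2, 6, 53, 64, 66, 78, 83, 84, 85, 96}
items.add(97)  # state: {2, 6, 53, 64, 66, 78, 83, 84, 85, 96, 97}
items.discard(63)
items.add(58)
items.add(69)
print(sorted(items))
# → [2, 6, 53, 58, 64, 66, 69, 78, 83, 84, 85, 96, 97]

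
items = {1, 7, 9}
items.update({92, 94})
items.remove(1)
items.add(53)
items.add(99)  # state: {7, 9, 53, 92, 94, 99}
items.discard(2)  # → {7, 9, 53, 92, 94, 99}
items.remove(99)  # {7, 9, 53, 92, 94}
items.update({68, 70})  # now {7, 9, 53, 68, 70, 92, 94}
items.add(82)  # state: {7, 9, 53, 68, 70, 82, 92, 94}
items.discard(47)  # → {7, 9, 53, 68, 70, 82, 92, 94}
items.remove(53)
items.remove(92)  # {7, 9, 68, 70, 82, 94}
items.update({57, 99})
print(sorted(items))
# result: [7, 9, 57, 68, 70, 82, 94, 99]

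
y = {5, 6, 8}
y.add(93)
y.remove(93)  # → {5, 6, 8}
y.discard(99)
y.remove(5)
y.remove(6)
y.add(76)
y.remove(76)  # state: {8}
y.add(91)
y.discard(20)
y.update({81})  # {8, 81, 91}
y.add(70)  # {8, 70, 81, 91}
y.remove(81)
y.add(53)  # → {8, 53, 70, 91}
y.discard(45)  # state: {8, 53, 70, 91}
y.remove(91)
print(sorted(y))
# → [8, 53, 70]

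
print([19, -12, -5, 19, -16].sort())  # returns None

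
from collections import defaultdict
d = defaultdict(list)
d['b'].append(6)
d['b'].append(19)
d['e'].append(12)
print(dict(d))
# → {'b': [6, 19], 'e': [12]}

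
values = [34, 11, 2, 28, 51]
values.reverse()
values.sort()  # [2, 11, 28, 34, 51]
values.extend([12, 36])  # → [2, 11, 28, 34, 51, 12, 36]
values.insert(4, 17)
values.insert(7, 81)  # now [2, 11, 28, 34, 17, 51, 12, 81, 36]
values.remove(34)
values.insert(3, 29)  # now [2, 11, 28, 29, 17, 51, 12, 81, 36]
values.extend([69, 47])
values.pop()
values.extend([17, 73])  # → [2, 11, 28, 29, 17, 51, 12, 81, 36, 69, 17, 73]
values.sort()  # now [2, 11, 12, 17, 17, 28, 29, 36, 51, 69, 73, 81]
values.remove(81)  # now [2, 11, 12, 17, 17, 28, 29, 36, 51, 69, 73]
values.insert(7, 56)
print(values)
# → [2, 11, 12, 17, 17, 28, 29, 56, 36, 51, 69, 73]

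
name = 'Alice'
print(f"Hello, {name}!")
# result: Hello, Alice!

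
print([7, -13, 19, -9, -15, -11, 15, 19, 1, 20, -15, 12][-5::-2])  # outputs [19, -11, -9, -13]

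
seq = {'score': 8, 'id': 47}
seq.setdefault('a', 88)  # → 88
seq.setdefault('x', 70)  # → 70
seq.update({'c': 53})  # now {'score': 8, 'id': 47, 'a': 88, 'x': 70, 'c': 53}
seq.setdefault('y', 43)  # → 43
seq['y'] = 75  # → {'score': 8, 'id': 47, 'a': 88, 'x': 70, 'c': 53, 'y': 75}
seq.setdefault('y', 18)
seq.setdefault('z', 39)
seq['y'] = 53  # {'score': 8, 'id': 47, 'a': 88, 'x': 70, 'c': 53, 'y': 53, 'z': 39}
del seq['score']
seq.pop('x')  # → 70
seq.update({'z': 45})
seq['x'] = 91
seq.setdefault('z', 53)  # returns 45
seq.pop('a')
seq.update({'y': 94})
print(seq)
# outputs {'id': 47, 'c': 53, 'y': 94, 'z': 45, 'x': 91}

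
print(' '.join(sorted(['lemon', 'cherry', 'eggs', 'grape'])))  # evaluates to cherry eggs grape lemon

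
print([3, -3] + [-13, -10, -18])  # [3, -3, -13, -10, -18]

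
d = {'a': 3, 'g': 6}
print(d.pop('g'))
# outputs 6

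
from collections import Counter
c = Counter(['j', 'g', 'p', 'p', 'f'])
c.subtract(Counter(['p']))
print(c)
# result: Counter({'j': 1, 'g': 1, 'p': 1, 'f': 1})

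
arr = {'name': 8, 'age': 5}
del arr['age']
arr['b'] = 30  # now {'name': 8, 'b': 30}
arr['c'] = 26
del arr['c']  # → {'name': 8, 'b': 30}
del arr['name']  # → {'b': 30}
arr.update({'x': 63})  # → {'b': 30, 'x': 63}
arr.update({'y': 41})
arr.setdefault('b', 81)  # 30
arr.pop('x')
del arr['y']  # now {'b': 30}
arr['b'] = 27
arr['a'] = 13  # {'b': 27, 'a': 13}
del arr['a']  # {'b': 27}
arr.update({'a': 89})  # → {'b': 27, 'a': 89}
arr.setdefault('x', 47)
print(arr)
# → {'b': 27, 'a': 89, 'x': 47}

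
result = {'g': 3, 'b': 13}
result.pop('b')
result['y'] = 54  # {'g': 3, 'y': 54}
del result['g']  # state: {'y': 54}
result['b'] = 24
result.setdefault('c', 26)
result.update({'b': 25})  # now {'y': 54, 'b': 25, 'c': 26}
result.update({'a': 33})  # {'y': 54, 'b': 25, 'c': 26, 'a': 33}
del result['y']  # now {'b': 25, 'c': 26, 'a': 33}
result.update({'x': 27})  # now {'b': 25, 'c': 26, 'a': 33, 'x': 27}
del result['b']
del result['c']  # {'a': 33, 'x': 27}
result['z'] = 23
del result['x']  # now {'a': 33, 'z': 23}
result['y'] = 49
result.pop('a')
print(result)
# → {'z': 23, 'y': 49}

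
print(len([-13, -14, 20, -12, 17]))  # 5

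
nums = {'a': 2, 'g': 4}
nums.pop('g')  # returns 4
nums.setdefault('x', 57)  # 57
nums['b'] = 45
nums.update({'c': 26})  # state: {'a': 2, 'x': 57, 'b': 45, 'c': 26}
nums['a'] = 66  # {'a': 66, 'x': 57, 'b': 45, 'c': 26}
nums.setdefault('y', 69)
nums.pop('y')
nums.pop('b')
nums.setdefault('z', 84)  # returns 84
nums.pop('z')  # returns 84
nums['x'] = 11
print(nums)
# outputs {'a': 66, 'x': 11, 'c': 26}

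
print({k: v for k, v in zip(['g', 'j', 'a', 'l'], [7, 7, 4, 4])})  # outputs {'g': 7, 'j': 7, 'a': 4, 'l': 4}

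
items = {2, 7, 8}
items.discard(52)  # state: {2, 7, 8}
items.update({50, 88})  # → {2, 7, 8, 50, 88}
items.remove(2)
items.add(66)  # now {7, 8, 50, 66, 88}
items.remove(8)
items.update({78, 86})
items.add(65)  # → {7, 50, 65, 66, 78, 86, 88}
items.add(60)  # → {7, 50, 60, 65, 66, 78, 86, 88}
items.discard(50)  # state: {7, 60, 65, 66, 78, 86, 88}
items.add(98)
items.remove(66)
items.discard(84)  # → {7, 60, 65, 78, 86, 88, 98}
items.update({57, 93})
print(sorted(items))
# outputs [7, 57, 60, 65, 78, 86, 88, 93, 98]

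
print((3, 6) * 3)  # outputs (3, 6, 3, 6, 3, 6)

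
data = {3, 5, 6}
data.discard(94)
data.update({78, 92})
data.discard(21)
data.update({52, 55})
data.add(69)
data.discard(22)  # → {3, 5, 6, 52, 55, 69, 78, 92}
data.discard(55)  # {3, 5, 6, 52, 69, 78, 92}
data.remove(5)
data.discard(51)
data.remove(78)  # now {3, 6, 52, 69, 92}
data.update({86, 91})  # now {3, 6, 52, 69, 86, 91, 92}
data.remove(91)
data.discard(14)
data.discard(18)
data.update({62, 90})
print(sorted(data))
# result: [3, 6, 52, 62, 69, 86, 90, 92]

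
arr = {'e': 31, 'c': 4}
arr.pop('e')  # 31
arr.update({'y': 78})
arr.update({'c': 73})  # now {'c': 73, 'y': 78}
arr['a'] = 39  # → {'c': 73, 'y': 78, 'a': 39}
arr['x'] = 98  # {'c': 73, 'y': 78, 'a': 39, 'x': 98}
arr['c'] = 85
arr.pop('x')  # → 98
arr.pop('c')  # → 85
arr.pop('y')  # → 78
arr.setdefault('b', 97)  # 97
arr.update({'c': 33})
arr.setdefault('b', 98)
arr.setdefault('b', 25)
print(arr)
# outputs {'a': 39, 'b': 97, 'c': 33}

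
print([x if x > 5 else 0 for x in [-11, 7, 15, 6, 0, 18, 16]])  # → [0, 7, 15, 6, 0, 18, 16]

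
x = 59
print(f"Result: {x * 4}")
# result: Result: 236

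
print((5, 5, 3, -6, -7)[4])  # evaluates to -7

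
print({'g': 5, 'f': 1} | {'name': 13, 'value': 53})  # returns {'g': 5, 'f': 1, 'name': 13, 'value': 53}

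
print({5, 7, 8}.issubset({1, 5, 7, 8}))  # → True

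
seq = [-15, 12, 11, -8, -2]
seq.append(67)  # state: [-15, 12, 11, -8, -2, 67]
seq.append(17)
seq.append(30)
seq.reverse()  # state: [30, 17, 67, -2, -8, 11, 12, -15]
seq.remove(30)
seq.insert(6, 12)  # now [17, 67, -2, -8, 11, 12, 12, -15]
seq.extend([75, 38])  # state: [17, 67, -2, -8, 11, 12, 12, -15, 75, 38]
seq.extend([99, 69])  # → [17, 67, -2, -8, 11, 12, 12, -15, 75, 38, 99, 69]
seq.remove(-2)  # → [17, 67, -8, 11, 12, 12, -15, 75, 38, 99, 69]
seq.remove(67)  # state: [17, -8, 11, 12, 12, -15, 75, 38, 99, 69]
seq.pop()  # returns 69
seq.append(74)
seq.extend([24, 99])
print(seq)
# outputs [17, -8, 11, 12, 12, -15, 75, 38, 99, 74, 24, 99]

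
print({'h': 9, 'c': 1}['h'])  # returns 9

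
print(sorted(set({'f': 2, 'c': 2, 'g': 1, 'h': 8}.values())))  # [1, 2, 8]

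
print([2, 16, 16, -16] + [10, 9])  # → [2, 16, 16, -16, 10, 9]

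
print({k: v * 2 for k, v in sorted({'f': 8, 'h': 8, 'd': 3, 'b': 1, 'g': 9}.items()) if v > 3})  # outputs {'f': 16, 'g': 18, 'h': 16}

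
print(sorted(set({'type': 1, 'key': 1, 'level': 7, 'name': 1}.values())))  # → [1, 7]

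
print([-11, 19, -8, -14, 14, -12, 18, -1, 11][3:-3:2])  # [-14, -12]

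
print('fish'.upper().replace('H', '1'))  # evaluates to FIS1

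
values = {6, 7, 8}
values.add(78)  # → {6, 7, 8, 78}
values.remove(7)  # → {6, 8, 78}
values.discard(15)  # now {6, 8, 78}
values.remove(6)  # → {8, 78}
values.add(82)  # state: {8, 78, 82}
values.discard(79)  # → {8, 78, 82}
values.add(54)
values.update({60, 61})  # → {8, 54, 60, 61, 78, 82}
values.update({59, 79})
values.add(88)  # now {8, 54, 59, 60, 61, 78, 79, 82, 88}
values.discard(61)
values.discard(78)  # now {8, 54, 59, 60, 79, 82, 88}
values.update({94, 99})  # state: {8, 54, 59, 60, 79, 82, 88, 94, 99}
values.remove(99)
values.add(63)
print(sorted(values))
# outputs [8, 54, 59, 60, 63, 79, 82, 88, 94]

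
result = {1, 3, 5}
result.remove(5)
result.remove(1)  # {3}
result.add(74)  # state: {3, 74}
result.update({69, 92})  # {3, 69, 74, 92}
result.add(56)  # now {3, 56, 69, 74, 92}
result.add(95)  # {3, 56, 69, 74, 92, 95}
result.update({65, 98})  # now {3, 56, 65, 69, 74, 92, 95, 98}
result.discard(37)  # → {3, 56, 65, 69, 74, 92, 95, 98}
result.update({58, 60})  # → {3, 56, 58, 60, 65, 69, 74, 92, 95, 98}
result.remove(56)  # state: {3, 58, 60, 65, 69, 74, 92, 95, 98}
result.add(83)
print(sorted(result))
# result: [3, 58, 60, 65, 69, 74, 83, 92, 95, 98]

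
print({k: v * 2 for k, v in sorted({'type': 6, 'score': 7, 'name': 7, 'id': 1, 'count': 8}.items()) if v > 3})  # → {'count': 16, 'name': 14, 'score': 14, 'type': 12}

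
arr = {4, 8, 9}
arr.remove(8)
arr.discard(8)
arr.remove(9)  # {4}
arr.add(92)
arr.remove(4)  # {92}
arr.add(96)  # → {92, 96}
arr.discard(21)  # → {92, 96}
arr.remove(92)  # {96}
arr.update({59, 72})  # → {59, 72, 96}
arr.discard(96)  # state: {59, 72}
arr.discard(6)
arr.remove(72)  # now {59}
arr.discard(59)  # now {}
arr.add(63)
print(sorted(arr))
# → [63]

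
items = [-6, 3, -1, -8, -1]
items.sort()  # [-8, -6, -1, -1, 3]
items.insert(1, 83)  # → [-8, 83, -6, -1, -1, 3]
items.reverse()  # [3, -1, -1, -6, 83, -8]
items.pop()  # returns -8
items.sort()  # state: [-6, -1, -1, 3, 83]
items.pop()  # 83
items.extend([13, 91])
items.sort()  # [-6, -1, -1, 3, 13, 91]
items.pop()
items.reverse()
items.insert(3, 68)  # [13, 3, -1, 68, -1, -6]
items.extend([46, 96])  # [13, 3, -1, 68, -1, -6, 46, 96]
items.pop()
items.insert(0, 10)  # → [10, 13, 3, -1, 68, -1, -6, 46]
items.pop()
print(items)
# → [10, 13, 3, -1, 68, -1, -6]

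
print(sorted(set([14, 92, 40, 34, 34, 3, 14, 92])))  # [3, 14, 34, 40, 92]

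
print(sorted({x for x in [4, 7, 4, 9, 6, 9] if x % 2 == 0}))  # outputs [4, 6]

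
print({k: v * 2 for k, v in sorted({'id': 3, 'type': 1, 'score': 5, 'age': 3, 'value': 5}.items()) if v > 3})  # {'score': 10, 'value': 10}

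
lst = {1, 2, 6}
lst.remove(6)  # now {1, 2}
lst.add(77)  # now {1, 2, 77}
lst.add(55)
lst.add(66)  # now {1, 2, 55, 66, 77}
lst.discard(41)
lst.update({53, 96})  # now {1, 2, 53, 55, 66, 77, 96}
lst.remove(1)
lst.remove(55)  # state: {2, 53, 66, 77, 96}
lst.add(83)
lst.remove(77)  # {2, 53, 66, 83, 96}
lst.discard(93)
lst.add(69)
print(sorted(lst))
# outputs [2, 53, 66, 69, 83, 96]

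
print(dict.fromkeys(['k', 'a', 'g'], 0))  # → {'k': 0, 'a': 0, 'g': 0}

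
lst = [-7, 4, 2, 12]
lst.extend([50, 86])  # [-7, 4, 2, 12, 50, 86]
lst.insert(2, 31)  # [-7, 4, 31, 2, 12, 50, 86]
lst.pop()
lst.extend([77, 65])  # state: [-7, 4, 31, 2, 12, 50, 77, 65]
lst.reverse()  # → [65, 77, 50, 12, 2, 31, 4, -7]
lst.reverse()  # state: [-7, 4, 31, 2, 12, 50, 77, 65]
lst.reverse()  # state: [65, 77, 50, 12, 2, 31, 4, -7]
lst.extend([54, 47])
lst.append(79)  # [65, 77, 50, 12, 2, 31, 4, -7, 54, 47, 79]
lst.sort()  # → [-7, 2, 4, 12, 31, 47, 50, 54, 65, 77, 79]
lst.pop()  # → 79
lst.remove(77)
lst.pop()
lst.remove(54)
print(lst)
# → [-7, 2, 4, 12, 31, 47, 50]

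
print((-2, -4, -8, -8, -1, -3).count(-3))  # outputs 1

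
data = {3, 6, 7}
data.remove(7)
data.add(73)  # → {3, 6, 73}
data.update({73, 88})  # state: {3, 6, 73, 88}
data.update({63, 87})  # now {3, 6, 63, 73, 87, 88}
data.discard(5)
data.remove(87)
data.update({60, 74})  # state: {3, 6, 60, 63, 73, 74, 88}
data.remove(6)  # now {3, 60, 63, 73, 74, 88}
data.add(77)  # {3, 60, 63, 73, 74, 77, 88}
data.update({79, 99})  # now {3, 60, 63, 73, 74, 77, 79, 88, 99}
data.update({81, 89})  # {3, 60, 63, 73, 74, 77, 79, 81, 88, 89, 99}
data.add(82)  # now {3, 60, 63, 73, 74, 77, 79, 81, 82, 88, 89, 99}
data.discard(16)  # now {3, 60, 63, 73, 74, 77, 79, 81, 82, 88, 89, 99}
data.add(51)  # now {3, 51, 60, 63, 73, 74, 77, 79, 81, 82, 88, 89, 99}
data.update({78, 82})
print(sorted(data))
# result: [3, 51, 60, 63, 73, 74, 77, 78, 79, 81, 82, 88, 89, 99]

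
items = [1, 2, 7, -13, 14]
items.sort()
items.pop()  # 14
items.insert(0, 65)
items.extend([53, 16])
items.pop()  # 16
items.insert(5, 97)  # [65, -13, 1, 2, 7, 97, 53]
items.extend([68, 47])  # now [65, -13, 1, 2, 7, 97, 53, 68, 47]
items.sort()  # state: [-13, 1, 2, 7, 47, 53, 65, 68, 97]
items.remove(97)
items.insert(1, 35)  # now [-13, 35, 1, 2, 7, 47, 53, 65, 68]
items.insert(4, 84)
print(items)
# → [-13, 35, 1, 2, 84, 7, 47, 53, 65, 68]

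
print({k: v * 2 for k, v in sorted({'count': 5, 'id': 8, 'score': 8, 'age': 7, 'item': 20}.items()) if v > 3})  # {'age': 14, 'count': 10, 'id': 16, 'item': 40, 'score': 16}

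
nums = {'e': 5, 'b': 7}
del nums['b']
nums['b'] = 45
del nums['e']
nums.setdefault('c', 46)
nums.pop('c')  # 46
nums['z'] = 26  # {'b': 45, 'z': 26}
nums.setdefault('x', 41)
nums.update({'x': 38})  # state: {'b': 45, 'z': 26, 'x': 38}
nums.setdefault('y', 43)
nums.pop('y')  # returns 43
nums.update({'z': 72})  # {'b': 45, 'z': 72, 'x': 38}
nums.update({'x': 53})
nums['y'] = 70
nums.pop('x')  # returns 53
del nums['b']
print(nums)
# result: {'z': 72, 'y': 70}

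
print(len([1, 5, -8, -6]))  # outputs 4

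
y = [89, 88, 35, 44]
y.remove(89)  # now [88, 35, 44]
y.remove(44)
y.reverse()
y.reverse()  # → [88, 35]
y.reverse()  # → [35, 88]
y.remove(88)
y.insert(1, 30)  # [35, 30]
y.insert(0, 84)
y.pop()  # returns 30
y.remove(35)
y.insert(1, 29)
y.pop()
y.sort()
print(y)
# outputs [84]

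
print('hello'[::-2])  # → olh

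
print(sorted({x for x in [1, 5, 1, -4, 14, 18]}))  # [-4, 1, 5, 14, 18]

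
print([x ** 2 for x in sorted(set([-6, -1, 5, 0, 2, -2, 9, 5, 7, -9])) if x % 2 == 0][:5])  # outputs [36, 4, 0, 4]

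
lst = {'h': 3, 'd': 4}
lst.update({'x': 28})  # {'h': 3, 'd': 4, 'x': 28}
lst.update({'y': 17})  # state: {'h': 3, 'd': 4, 'x': 28, 'y': 17}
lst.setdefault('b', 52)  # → 52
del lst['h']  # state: {'d': 4, 'x': 28, 'y': 17, 'b': 52}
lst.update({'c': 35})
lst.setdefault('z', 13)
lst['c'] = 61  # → {'d': 4, 'x': 28, 'y': 17, 'b': 52, 'c': 61, 'z': 13}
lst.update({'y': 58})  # {'d': 4, 'x': 28, 'y': 58, 'b': 52, 'c': 61, 'z': 13}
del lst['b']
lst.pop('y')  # 58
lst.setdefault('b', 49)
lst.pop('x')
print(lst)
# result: {'d': 4, 'c': 61, 'z': 13, 'b': 49}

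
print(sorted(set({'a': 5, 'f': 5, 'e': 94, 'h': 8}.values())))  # [5, 8, 94]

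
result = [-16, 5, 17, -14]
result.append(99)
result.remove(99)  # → [-16, 5, 17, -14]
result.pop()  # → -14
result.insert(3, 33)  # [-16, 5, 17, 33]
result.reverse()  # [33, 17, 5, -16]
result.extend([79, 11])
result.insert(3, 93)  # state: [33, 17, 5, 93, -16, 79, 11]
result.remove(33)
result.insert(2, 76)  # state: [17, 5, 76, 93, -16, 79, 11]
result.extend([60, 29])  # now [17, 5, 76, 93, -16, 79, 11, 60, 29]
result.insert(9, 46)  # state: [17, 5, 76, 93, -16, 79, 11, 60, 29, 46]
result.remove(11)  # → [17, 5, 76, 93, -16, 79, 60, 29, 46]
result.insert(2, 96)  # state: [17, 5, 96, 76, 93, -16, 79, 60, 29, 46]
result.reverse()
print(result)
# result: [46, 29, 60, 79, -16, 93, 76, 96, 5, 17]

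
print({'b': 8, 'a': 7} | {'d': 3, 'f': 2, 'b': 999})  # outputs {'b': 999, 'a': 7, 'd': 3, 'f': 2}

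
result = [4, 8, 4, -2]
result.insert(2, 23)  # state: [4, 8, 23, 4, -2]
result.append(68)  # [4, 8, 23, 4, -2, 68]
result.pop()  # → 68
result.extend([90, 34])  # [4, 8, 23, 4, -2, 90, 34]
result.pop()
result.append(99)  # [4, 8, 23, 4, -2, 90, 99]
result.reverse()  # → [99, 90, -2, 4, 23, 8, 4]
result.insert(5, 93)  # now [99, 90, -2, 4, 23, 93, 8, 4]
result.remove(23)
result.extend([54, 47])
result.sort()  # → [-2, 4, 4, 8, 47, 54, 90, 93, 99]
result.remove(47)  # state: [-2, 4, 4, 8, 54, 90, 93, 99]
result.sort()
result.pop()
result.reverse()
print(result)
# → [93, 90, 54, 8, 4, 4, -2]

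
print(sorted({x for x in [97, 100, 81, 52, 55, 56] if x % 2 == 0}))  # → [52, 56, 100]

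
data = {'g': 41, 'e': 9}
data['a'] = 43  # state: {'g': 41, 'e': 9, 'a': 43}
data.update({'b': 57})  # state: {'g': 41, 'e': 9, 'a': 43, 'b': 57}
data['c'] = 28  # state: {'g': 41, 'e': 9, 'a': 43, 'b': 57, 'c': 28}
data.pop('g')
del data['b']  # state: {'e': 9, 'a': 43, 'c': 28}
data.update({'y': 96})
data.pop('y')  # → 96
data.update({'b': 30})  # {'e': 9, 'a': 43, 'c': 28, 'b': 30}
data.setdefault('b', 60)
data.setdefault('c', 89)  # 28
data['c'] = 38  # {'e': 9, 'a': 43, 'c': 38, 'b': 30}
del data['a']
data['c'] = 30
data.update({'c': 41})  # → {'e': 9, 'c': 41, 'b': 30}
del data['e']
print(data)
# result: {'c': 41, 'b': 30}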